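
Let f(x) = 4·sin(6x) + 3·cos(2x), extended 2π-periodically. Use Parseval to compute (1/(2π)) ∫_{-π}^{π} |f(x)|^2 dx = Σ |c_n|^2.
Σ |c_n|^2 = 25/2

Expand |f|^2 and use orthogonality of {sin(nx), cos(mx)} on [-π, π]:
  ∫_{-π}^{π} sin(nx)^2 dx = π, ∫ cos(mx)^2 dx = π, and cross terms integrate to 0.
So ∫_{-π}^{π} f(x)^2 dx = 4^2 · π + 3^2 · π = (16 + 9)π.
Divide by 2π: (16 + 9)/2 = 25/2.
By Parseval, this equals Σ |c_n|^2.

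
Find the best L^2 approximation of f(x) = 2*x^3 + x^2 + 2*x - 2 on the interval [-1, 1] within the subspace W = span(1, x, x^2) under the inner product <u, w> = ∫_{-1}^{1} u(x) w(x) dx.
g(x) = x^2 + 16*x/5 - 2

The best approximation g ∈ W is the orthogonal projection of f onto W. Writing g = a_0 + a_1 x + a_2 x^2, the coefficients solve the normal equations G · a = b where
  G_{ij} = <φ_i, φ_j> and b_i = <f, φ_i>, with φ_0 = 1, φ_1 = x, φ_2 = x^2.
G =
  [2, 0, 2/3]
  [0, 2/3, 0]
  [2/3, 0, 2/5],
b = (-10/3, 32/15, -14/15).
Solving gives a_0 = -2, a_1 = 16/5, a_2 = 1, so
  g(x) = x^2 + 16*x/5 - 2.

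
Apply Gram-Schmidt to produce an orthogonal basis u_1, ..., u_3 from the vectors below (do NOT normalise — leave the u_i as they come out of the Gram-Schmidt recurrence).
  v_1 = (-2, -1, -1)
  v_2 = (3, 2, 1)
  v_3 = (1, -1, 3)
Orthogonal basis:
  u_1 = (-2, -1, -1)
  u_2 = (0, 1/2, -1/2)
  u_3 = (-1/3, 1/3, 1/3)

Apply the Gram-Schmidt recurrence
  u_1 = v_1
  u_i = v_i − Σ_{j<i} ((v_i · u_j) / (u_j · u_j)) · u_j.

Step by step this gives:
  u_1 = (-2, -1, -1)
  u_2 = (0, 1/2, -1/2)
  u_3 = (-1/3, 1/3, 1/3)

Orthogonality check:
  u_2 · u_1 = 0 (should be 0)
  u_3 · u_1 = 0 (should be 0)
  u_3 · u_2 = 0 (should be 0)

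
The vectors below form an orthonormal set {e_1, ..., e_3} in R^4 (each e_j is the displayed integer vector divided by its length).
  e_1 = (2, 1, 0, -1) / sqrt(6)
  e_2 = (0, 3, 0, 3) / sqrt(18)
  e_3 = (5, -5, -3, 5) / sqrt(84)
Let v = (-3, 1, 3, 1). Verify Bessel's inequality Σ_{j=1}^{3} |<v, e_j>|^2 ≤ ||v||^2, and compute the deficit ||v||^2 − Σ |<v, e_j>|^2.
Σ |<v, e_j>|^2 = 104/7; ||v||^2 = 20; deficit = 36/7

Write each e_j = u_j / sqrt(<u_j, u_j>) where u_j is the displayed integer vector. Then <v, e_j> = <v, u_j> / sqrt(<u_j, u_j>), so |<v, e_j>|^2 = <v, u_j>^2 / <u_j, u_j>.
Coefficients: <v, e_1> = -6/sqrt(6), <v, e_2> = 6/sqrt(18), <v, e_3> = -24/sqrt(84).
Square and sum: Σ |<v, e_j>|^2 = 104/7.
Compute ||v||^2 = v·v = 20.
Deficit = 20 − 104/7 = 36/7 ≥ 0, confirming Bessel's inequality. (The deficit equals ||v − Σ <v,e_j> e_j||^2, the squared distance from v to span{e_j}.)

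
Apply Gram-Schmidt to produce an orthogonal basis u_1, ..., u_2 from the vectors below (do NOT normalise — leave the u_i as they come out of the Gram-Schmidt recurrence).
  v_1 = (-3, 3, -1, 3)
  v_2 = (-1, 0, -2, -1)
Orthogonal basis:
  u_1 = (-3, 3, -1, 3)
  u_2 = (-11/14, -3/14, -27/14, -17/14)

Apply the Gram-Schmidt recurrence
  u_1 = v_1
  u_i = v_i − Σ_{j<i} ((v_i · u_j) / (u_j · u_j)) · u_j.

Step by step this gives:
  u_1 = (-3, 3, -1, 3)
  u_2 = (-11/14, -3/14, -27/14, -17/14)

Orthogonality check:
  u_2 · u_1 = 0 (should be 0)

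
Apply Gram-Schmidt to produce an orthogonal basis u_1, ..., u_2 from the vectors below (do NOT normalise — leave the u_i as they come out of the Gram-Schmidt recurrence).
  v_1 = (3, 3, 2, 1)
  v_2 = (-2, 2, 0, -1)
Orthogonal basis:
  u_1 = (3, 3, 2, 1)
  u_2 = (-43/23, 49/23, 2/23, -22/23)

Apply the Gram-Schmidt recurrence
  u_1 = v_1
  u_i = v_i − Σ_{j<i} ((v_i · u_j) / (u_j · u_j)) · u_j.

Step by step this gives:
  u_1 = (3, 3, 2, 1)
  u_2 = (-43/23, 49/23, 2/23, -22/23)

Orthogonality check:
  u_2 · u_1 = 0 (should be 0)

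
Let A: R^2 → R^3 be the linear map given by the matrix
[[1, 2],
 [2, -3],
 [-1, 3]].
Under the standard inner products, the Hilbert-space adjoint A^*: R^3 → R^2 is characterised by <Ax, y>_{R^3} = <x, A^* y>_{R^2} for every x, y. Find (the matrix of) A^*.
A^* = A^T =
[[1, 2, -1],
 [2, -3, 3]]

For real matrices with standard dot products, the defining identity <Ax, y> = <x, A^* y> gives (Ax)^T y = x^T (A^*) y, i.e. x^T A^T y = x^T (A^*) y. Since this holds for all x, y, we must have A^* = A^T. Therefore
A^* =
[[1, 2, -1],
 [2, -3, 3]].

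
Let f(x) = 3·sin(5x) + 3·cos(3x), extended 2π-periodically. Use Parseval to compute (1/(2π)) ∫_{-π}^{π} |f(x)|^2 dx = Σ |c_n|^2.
Σ |c_n|^2 = 9

Expand |f|^2 and use orthogonality of {sin(nx), cos(mx)} on [-π, π]:
  ∫_{-π}^{π} sin(nx)^2 dx = π, ∫ cos(mx)^2 dx = π, and cross terms integrate to 0.
So ∫_{-π}^{π} f(x)^2 dx = 3^2 · π + 3^2 · π = (9 + 9)π.
Divide by 2π: (9 + 9)/2 = 9.
By Parseval, this equals Σ |c_n|^2.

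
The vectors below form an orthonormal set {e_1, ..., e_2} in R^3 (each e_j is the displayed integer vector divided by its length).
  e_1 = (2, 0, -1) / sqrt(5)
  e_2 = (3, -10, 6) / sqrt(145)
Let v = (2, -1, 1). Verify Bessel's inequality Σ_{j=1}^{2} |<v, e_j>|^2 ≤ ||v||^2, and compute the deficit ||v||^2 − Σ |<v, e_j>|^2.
Σ |<v, e_j>|^2 = 149/29; ||v||^2 = 6; deficit = 25/29

Write each e_j = u_j / sqrt(<u_j, u_j>) where u_j is the displayed integer vector. Then <v, e_j> = <v, u_j> / sqrt(<u_j, u_j>), so |<v, e_j>|^2 = <v, u_j>^2 / <u_j, u_j>.
Coefficients: <v, e_1> = 3/sqrt(5), <v, e_2> = 22/sqrt(145).
Square and sum: Σ |<v, e_j>|^2 = 149/29.
Compute ||v||^2 = v·v = 6.
Deficit = 6 − 149/29 = 25/29 ≥ 0, confirming Bessel's inequality. (The deficit equals ||v − Σ <v,e_j> e_j||^2, the squared distance from v to span{e_j}.)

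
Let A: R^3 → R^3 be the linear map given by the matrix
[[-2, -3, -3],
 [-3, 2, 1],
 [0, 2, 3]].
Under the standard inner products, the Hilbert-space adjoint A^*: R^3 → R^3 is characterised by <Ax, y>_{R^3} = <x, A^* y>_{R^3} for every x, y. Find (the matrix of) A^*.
A^* = A^T =
[[-2, -3, 0],
 [-3, 2, 2],
 [-3, 1, 3]]

For real matrices with standard dot products, the defining identity <Ax, y> = <x, A^* y> gives (Ax)^T y = x^T (A^*) y, i.e. x^T A^T y = x^T (A^*) y. Since this holds for all x, y, we must have A^* = A^T. Therefore
A^* =
[[-2, -3, 0],
 [-3, 2, 2],
 [-3, 1, 3]].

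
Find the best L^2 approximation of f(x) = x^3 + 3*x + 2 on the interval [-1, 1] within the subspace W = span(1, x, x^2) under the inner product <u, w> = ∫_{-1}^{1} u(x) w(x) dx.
g(x) = 18*x/5 + 2

The best approximation g ∈ W is the orthogonal projection of f onto W. Writing g = a_0 + a_1 x + a_2 x^2, the coefficients solve the normal equations G · a = b where
  G_{ij} = <φ_i, φ_j> and b_i = <f, φ_i>, with φ_0 = 1, φ_1 = x, φ_2 = x^2.
G =
  [2, 0, 2/3]
  [0, 2/3, 0]
  [2/3, 0, 2/5],
b = (4, 12/5, 4/3).
Solving gives a_0 = 2, a_1 = 18/5, a_2 = 0, so
  g(x) = 18*x/5 + 2.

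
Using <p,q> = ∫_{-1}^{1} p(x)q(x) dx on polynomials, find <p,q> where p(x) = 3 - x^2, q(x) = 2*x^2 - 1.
<p,q> = -32/15

Expand the product: p(x)·q(x) = -2*x^4 + 7*x^2 - 3.
∫_{-1}^{1} of each monomial x^k gives [2/(k+1) if k even, 0 if k odd]. Integrating term-by-term (or equivalently evaluating the antiderivative F(x) = -2*x^5/5 + 7*x^3/3 - 3*x at the endpoints):
  F(1) − F(−1) = -16/15 − (16/15) = -32/15.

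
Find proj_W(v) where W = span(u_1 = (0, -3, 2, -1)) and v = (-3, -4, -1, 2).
proj_W(v) = (0, -12/7, 8/7, -4/7)

Set up U = [u_1 | ... | u_1] ∈ R^(4×1). The projector onto W = col(U) is P = U (U^T U)^(-1) U^T.
Compute U^T U =
  [14],
and U^T v = (8).
Solve U^T U · c = U^T v for the coefficients: c = (4/7). The projection is proj_W(v) = U c.
Check: (v - proj_W(v)) · u_1 = 0  (should be 0).
Result: proj_W(v) = (0, -12/7, 8/7, -4/7).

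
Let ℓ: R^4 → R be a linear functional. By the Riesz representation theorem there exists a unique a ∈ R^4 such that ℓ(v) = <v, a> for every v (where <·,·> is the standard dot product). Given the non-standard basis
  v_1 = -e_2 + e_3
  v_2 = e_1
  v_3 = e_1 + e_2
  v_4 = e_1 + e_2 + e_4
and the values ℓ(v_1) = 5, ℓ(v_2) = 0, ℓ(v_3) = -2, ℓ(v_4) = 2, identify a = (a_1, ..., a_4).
a = (0, -2, 3, 4)

Write a = (a_1, ..., a_4) in the standard basis. For each basis vector v_i, ℓ(v_i) = <v_i, a> is a linear equation in the a_j's. Collect the n equations into a matrix system V a = ℓ, where row i of V is v_i (expressed in the standard basis). Since V is invertible (lower-triangular with 1s on the diagonal, up to permutation), solve by back-substitution:
  V =
[[0, -1, 1, 0],
 [1, 0, 0, 0],
 [1, 1, 0, 0],
 [1, 1, 0, 1]]
  V a = (5, 0, -2, 2)
Solving gives a = (0, -2, 3, 4).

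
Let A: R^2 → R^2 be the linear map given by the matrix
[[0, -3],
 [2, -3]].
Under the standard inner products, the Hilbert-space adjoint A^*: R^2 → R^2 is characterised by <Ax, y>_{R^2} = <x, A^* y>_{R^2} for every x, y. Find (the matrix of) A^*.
A^* = A^T =
[[0, 2],
 [-3, -3]]

For real matrices with standard dot products, the defining identity <Ax, y> = <x, A^* y> gives (Ax)^T y = x^T (A^*) y, i.e. x^T A^T y = x^T (A^*) y. Since this holds for all x, y, we must have A^* = A^T. Therefore
A^* =
[[0, 2],
 [-3, -3]].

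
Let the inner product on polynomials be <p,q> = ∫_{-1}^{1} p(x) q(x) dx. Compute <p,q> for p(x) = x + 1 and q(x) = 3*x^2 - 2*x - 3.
<p,q> = -16/3

Expand the product: p(x)·q(x) = 3*x^3 + x^2 - 5*x - 3.
∫_{-1}^{1} of each monomial x^k gives [2/(k+1) if k even, 0 if k odd]. Integrating term-by-term (or equivalently evaluating the antiderivative F(x) = 3*x^4/4 + x^3/3 - 5*x^2/2 - 3*x at the endpoints):
  F(1) − F(−1) = -53/12 − (11/12) = -16/3.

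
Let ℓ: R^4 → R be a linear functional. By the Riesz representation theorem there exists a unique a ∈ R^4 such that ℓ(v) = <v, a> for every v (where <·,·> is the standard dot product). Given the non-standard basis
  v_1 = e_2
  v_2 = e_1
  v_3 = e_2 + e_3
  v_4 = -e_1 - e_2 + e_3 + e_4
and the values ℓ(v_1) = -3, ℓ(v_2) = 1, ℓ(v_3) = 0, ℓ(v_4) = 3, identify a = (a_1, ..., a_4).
a = (1, -3, 3, -2)

Write a = (a_1, ..., a_4) in the standard basis. For each basis vector v_i, ℓ(v_i) = <v_i, a> is a linear equation in the a_j's. Collect the n equations into a matrix system V a = ℓ, where row i of V is v_i (expressed in the standard basis). Since V is invertible (lower-triangular with 1s on the diagonal, up to permutation), solve by back-substitution:
  V =
[[0, 1, 0, 0],
 [1, 0, 0, 0],
 [0, 1, 1, 0],
 [-1, -1, 1, 1]]
  V a = (-3, 1, 0, 3)
Solving gives a = (1, -3, 3, -2).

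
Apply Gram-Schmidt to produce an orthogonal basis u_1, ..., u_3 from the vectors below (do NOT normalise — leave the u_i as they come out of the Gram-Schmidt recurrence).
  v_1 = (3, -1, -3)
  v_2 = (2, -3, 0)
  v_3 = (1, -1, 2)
Orthogonal basis:
  u_1 = (3, -1, -3)
  u_2 = (11/19, -48/19, 27/19)
  u_3 = (153/166, 51/83, 119/166)

Apply the Gram-Schmidt recurrence
  u_1 = v_1
  u_i = v_i − Σ_{j<i} ((v_i · u_j) / (u_j · u_j)) · u_j.

Step by step this gives:
  u_1 = (3, -1, -3)
  u_2 = (11/19, -48/19, 27/19)
  u_3 = (153/166, 51/83, 119/166)

Orthogonality check:
  u_2 · u_1 = 0 (should be 0)
  u_3 · u_1 = 0 (should be 0)
  u_3 · u_2 = 0 (should be 0)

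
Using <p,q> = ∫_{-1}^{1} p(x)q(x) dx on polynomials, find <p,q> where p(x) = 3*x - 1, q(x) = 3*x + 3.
<p,q> = 0

Expand the product: p(x)·q(x) = 9*x^2 + 6*x - 3.
∫_{-1}^{1} of each monomial x^k gives [2/(k+1) if k even, 0 if k odd]. Integrating term-by-term (or equivalently evaluating the antiderivative F(x) = 3*x^3 + 3*x^2 - 3*x at the endpoints):
  F(1) − F(−1) = 3 − (3) = 0.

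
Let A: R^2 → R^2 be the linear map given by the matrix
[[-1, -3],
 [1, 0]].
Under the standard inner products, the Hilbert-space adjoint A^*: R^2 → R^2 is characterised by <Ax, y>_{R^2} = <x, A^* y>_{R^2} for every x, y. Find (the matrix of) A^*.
A^* = A^T =
[[-1, 1],
 [-3, 0]]

For real matrices with standard dot products, the defining identity <Ax, y> = <x, A^* y> gives (Ax)^T y = x^T (A^*) y, i.e. x^T A^T y = x^T (A^*) y. Since this holds for all x, y, we must have A^* = A^T. Therefore
A^* =
[[-1, 1],
 [-3, 0]].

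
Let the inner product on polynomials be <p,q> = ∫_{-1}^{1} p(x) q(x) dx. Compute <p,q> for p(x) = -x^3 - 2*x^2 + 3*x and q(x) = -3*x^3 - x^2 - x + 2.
<p,q> = -652/105

Expand the product: p(x)·q(x) = 3*x^6 + 7*x^5 - 6*x^4 - 3*x^3 - 7*x^2 + 6*x.
∫_{-1}^{1} of each monomial x^k gives [2/(k+1) if k even, 0 if k odd]. Integrating term-by-term (or equivalently evaluating the antiderivative F(x) = 3*x^7/7 + 7*x^6/6 - 6*x^5/5 - 3*x^4/4 - 7*x^3/3 + 3*x^2 at the endpoints):
  F(1) − F(−1) = 131/420 − (913/140) = -652/105.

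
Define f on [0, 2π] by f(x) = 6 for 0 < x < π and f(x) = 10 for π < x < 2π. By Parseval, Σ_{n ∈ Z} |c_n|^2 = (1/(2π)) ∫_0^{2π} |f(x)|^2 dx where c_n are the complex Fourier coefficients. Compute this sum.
Σ |c_n|^2 = 68

Parseval equates the L^2 energy of f (normalised by 1/(2π)) with the ℓ^2 sum of its Fourier coefficients: (1/(2π)) ∫_0^{2π} |f|^2 = Σ |c_n|^2.
Compute the left side: (1/(2π)) [∫_0^π 6^2 dx + ∫_π^{2π} 10^2 dx] = (1/(2π)) · (36π + 100π) = (36 + 100)/2 = 68.
So Σ_{n ∈ Z} |c_n|^2 = 68.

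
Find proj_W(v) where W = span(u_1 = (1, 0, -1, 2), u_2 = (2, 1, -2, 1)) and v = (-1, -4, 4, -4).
proj_W(v) = (-41/12, -5/4, 41/12, -37/12)

Set up U = [u_1 | ... | u_2] ∈ R^(4×2). The projector onto W = col(U) is P = U (U^T U)^(-1) U^T.
Compute U^T U =
  [6, 6]
  [6, 10],
and U^T v = (-13, -18).
Solve U^T U · c = U^T v for the coefficients: c = (-11/12, -5/4). The projection is proj_W(v) = U c.
Check: (v - proj_W(v)) · u_1 = 0  (should be 0).
Check: (v - proj_W(v)) · u_2 = 0  (should be 0).
Result: proj_W(v) = (-41/12, -5/4, 41/12, -37/12).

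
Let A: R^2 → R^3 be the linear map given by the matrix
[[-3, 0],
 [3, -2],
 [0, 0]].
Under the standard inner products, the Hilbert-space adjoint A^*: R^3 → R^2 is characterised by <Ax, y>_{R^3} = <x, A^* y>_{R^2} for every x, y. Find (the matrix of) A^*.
A^* = A^T =
[[-3, 3, 0],
 [0, -2, 0]]

For real matrices with standard dot products, the defining identity <Ax, y> = <x, A^* y> gives (Ax)^T y = x^T (A^*) y, i.e. x^T A^T y = x^T (A^*) y. Since this holds for all x, y, we must have A^* = A^T. Therefore
A^* =
[[-3, 3, 0],
 [0, -2, 0]].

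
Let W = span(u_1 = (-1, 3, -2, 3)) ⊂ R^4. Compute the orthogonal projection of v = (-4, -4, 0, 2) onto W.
proj_W(v) = (2/23, -6/23, 4/23, -6/23)

Set up U = [u_1 | ... | u_1] ∈ R^(4×1). The projector onto W = col(U) is P = U (U^T U)^(-1) U^T.
Compute U^T U =
  [23],
and U^T v = (-2).
Solve U^T U · c = U^T v for the coefficients: c = (-2/23). The projection is proj_W(v) = U c.
Check: (v - proj_W(v)) · u_1 = 0  (should be 0).
Result: proj_W(v) = (2/23, -6/23, 4/23, -6/23).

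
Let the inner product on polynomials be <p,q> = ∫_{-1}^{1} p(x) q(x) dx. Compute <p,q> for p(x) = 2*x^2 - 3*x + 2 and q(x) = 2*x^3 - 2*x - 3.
<p,q> = -72/5

Expand the product: p(x)·q(x) = 4*x^5 - 6*x^4 + 5*x - 6.
∫_{-1}^{1} of each monomial x^k gives [2/(k+1) if k even, 0 if k odd]. Integrating term-by-term (or equivalently evaluating the antiderivative F(x) = 2*x^6/3 - 6*x^5/5 + 5*x^2/2 - 6*x at the endpoints):
  F(1) − F(−1) = -121/30 − (311/30) = -72/5.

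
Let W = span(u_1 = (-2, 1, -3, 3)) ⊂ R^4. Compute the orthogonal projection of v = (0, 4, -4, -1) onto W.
proj_W(v) = (-26/23, 13/23, -39/23, 39/23)

Set up U = [u_1 | ... | u_1] ∈ R^(4×1). The projector onto W = col(U) is P = U (U^T U)^(-1) U^T.
Compute U^T U =
  [23],
and U^T v = (13).
Solve U^T U · c = U^T v for the coefficients: c = (13/23). The projection is proj_W(v) = U c.
Check: (v - proj_W(v)) · u_1 = 0  (should be 0).
Result: proj_W(v) = (-26/23, 13/23, -39/23, 39/23).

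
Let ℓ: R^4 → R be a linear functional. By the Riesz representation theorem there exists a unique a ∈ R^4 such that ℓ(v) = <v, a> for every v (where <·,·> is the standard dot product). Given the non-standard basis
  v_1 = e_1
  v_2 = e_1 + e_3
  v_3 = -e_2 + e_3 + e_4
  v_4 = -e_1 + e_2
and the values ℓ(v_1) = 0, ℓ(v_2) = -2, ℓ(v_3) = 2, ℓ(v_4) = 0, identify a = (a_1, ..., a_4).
a = (0, 0, -2, 4)

Write a = (a_1, ..., a_4) in the standard basis. For each basis vector v_i, ℓ(v_i) = <v_i, a> is a linear equation in the a_j's. Collect the n equations into a matrix system V a = ℓ, where row i of V is v_i (expressed in the standard basis). Since V is invertible (lower-triangular with 1s on the diagonal, up to permutation), solve by back-substitution:
  V =
[[1, 0, 0, 0],
 [1, 0, 1, 0],
 [0, -1, 1, 1],
 [-1, 1, 0, 0]]
  V a = (0, -2, 2, 0)
Solving gives a = (0, 0, -2, 4).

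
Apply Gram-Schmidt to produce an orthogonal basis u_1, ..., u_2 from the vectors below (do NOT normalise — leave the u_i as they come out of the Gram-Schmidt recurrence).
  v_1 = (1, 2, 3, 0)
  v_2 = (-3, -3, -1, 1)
Orthogonal basis:
  u_1 = (1, 2, 3, 0)
  u_2 = (-15/7, -9/7, 11/7, 1)

Apply the Gram-Schmidt recurrence
  u_1 = v_1
  u_i = v_i − Σ_{j<i} ((v_i · u_j) / (u_j · u_j)) · u_j.

Step by step this gives:
  u_1 = (1, 2, 3, 0)
  u_2 = (-15/7, -9/7, 11/7, 1)

Orthogonality check:
  u_2 · u_1 = 0 (should be 0)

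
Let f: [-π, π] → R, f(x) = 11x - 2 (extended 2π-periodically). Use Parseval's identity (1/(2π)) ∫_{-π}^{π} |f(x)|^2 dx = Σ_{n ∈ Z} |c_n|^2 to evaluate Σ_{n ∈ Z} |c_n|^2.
Σ |c_n|^2 = 121π^2/3 + 4

Expand and integrate term by term over [-π, π]:
  ∫ (11x)^2 dx = 121·(2π^3/3); ∫ 2·11·(-2)·x dx = 0 (odd integrand); ∫ (-2)^2 dx = 4·2π.
So (1/(2π)) ∫_{-π}^{π} (11x - 2)^2 dx = 121π^2/3 + 4 = 121π^2/3 + 4.
Parseval ⇒ Σ |c_n|^2 = 121π^2/3 + 4.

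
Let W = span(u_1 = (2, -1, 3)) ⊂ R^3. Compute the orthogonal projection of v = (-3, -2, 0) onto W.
proj_W(v) = (-4/7, 2/7, -6/7)

Set up U = [u_1 | ... | u_1] ∈ R^(3×1). The projector onto W = col(U) is P = U (U^T U)^(-1) U^T.
Compute U^T U =
  [14],
and U^T v = (-4).
Solve U^T U · c = U^T v for the coefficients: c = (-2/7). The projection is proj_W(v) = U c.
Check: (v - proj_W(v)) · u_1 = 0  (should be 0).
Result: proj_W(v) = (-4/7, 2/7, -6/7).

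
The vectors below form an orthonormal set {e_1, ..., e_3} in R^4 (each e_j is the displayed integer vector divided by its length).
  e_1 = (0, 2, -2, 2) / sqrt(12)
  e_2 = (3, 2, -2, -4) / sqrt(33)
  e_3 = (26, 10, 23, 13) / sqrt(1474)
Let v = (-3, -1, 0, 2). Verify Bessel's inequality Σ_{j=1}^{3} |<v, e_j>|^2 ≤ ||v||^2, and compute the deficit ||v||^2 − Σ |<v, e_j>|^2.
Σ |<v, e_j>|^2 = 930/67; ||v||^2 = 14; deficit = 8/67

Write each e_j = u_j / sqrt(<u_j, u_j>) where u_j is the displayed integer vector. Then <v, e_j> = <v, u_j> / sqrt(<u_j, u_j>), so |<v, e_j>|^2 = <v, u_j>^2 / <u_j, u_j>.
Coefficients: <v, e_1> = 2/sqrt(12), <v, e_2> = -19/sqrt(33), <v, e_3> = -62/sqrt(1474).
Square and sum: Σ |<v, e_j>|^2 = 930/67.
Compute ||v||^2 = v·v = 14.
Deficit = 14 − 930/67 = 8/67 ≥ 0, confirming Bessel's inequality. (The deficit equals ||v − Σ <v,e_j> e_j||^2, the squared distance from v to span{e_j}.)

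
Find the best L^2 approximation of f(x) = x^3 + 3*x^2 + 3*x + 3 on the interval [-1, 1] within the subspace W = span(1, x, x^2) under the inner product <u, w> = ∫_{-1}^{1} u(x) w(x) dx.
g(x) = 3*x^2 + 18*x/5 + 3

The best approximation g ∈ W is the orthogonal projection of f onto W. Writing g = a_0 + a_1 x + a_2 x^2, the coefficients solve the normal equations G · a = b where
  G_{ij} = <φ_i, φ_j> and b_i = <f, φ_i>, with φ_0 = 1, φ_1 = x, φ_2 = x^2.
G =
  [2, 0, 2/3]
  [0, 2/3, 0]
  [2/3, 0, 2/5],
b = (8, 12/5, 16/5).
Solving gives a_0 = 3, a_1 = 18/5, a_2 = 3, so
  g(x) = 3*x^2 + 18*x/5 + 3.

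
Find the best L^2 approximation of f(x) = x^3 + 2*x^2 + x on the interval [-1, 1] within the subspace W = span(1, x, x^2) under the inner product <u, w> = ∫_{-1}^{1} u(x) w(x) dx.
g(x) = 2*x^2 + 8*x/5

The best approximation g ∈ W is the orthogonal projection of f onto W. Writing g = a_0 + a_1 x + a_2 x^2, the coefficients solve the normal equations G · a = b where
  G_{ij} = <φ_i, φ_j> and b_i = <f, φ_i>, with φ_0 = 1, φ_1 = x, φ_2 = x^2.
G =
  [2, 0, 2/3]
  [0, 2/3, 0]
  [2/3, 0, 2/5],
b = (4/3, 16/15, 4/5).
Solving gives a_0 = 0, a_1 = 8/5, a_2 = 2, so
  g(x) = 2*x^2 + 8*x/5.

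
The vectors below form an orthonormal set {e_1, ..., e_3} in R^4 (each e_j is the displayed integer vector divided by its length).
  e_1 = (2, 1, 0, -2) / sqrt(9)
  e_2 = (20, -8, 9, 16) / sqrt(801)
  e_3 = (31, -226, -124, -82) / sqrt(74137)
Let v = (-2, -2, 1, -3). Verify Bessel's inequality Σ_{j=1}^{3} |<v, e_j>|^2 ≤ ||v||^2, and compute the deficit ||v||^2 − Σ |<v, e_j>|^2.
Σ |<v, e_j>|^2 = 7073/833; ||v||^2 = 18; deficit = 7921/833

Write each e_j = u_j / sqrt(<u_j, u_j>) where u_j is the displayed integer vector. Then <v, e_j> = <v, u_j> / sqrt(<u_j, u_j>), so |<v, e_j>|^2 = <v, u_j>^2 / <u_j, u_j>.
Coefficients: <v, e_1> = 0/sqrt(9), <v, e_2> = -63/sqrt(801), <v, e_3> = 512/sqrt(74137).
Square and sum: Σ |<v, e_j>|^2 = 7073/833.
Compute ||v||^2 = v·v = 18.
Deficit = 18 − 7073/833 = 7921/833 ≥ 0, confirming Bessel's inequality. (The deficit equals ||v − Σ <v,e_j> e_j||^2, the squared distance from v to span{e_j}.)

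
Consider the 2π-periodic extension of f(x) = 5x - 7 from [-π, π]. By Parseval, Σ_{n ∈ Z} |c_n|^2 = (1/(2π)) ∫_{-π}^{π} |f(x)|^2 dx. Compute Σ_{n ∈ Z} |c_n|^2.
Σ |c_n|^2 = 25π^2/3 + 49

Expand and integrate term by term over [-π, π]:
  ∫ (5x)^2 dx = 25·(2π^3/3); ∫ 2·5·(-7)·x dx = 0 (odd integrand); ∫ (-7)^2 dx = 49·2π.
So (1/(2π)) ∫_{-π}^{π} (5x - 7)^2 dx = 25π^2/3 + 49 = 25π^2/3 + 49.
Parseval ⇒ Σ |c_n|^2 = 25π^2/3 + 49.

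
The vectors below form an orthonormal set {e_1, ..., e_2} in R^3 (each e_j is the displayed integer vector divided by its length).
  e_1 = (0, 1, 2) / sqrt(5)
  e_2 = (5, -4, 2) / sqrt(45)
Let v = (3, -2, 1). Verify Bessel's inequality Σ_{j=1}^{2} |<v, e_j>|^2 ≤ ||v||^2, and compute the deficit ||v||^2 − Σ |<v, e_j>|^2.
Σ |<v, e_j>|^2 = 125/9; ||v||^2 = 14; deficit = 1/9

Write each e_j = u_j / sqrt(<u_j, u_j>) where u_j is the displayed integer vector. Then <v, e_j> = <v, u_j> / sqrt(<u_j, u_j>), so |<v, e_j>|^2 = <v, u_j>^2 / <u_j, u_j>.
Coefficients: <v, e_1> = 0/sqrt(5), <v, e_2> = 25/sqrt(45).
Square and sum: Σ |<v, e_j>|^2 = 125/9.
Compute ||v||^2 = v·v = 14.
Deficit = 14 − 125/9 = 1/9 ≥ 0, confirming Bessel's inequality. (The deficit equals ||v − Σ <v,e_j> e_j||^2, the squared distance from v to span{e_j}.)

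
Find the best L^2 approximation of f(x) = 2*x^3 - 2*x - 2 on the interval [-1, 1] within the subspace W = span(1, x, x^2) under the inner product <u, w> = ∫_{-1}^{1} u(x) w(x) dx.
g(x) = -4*x/5 - 2

The best approximation g ∈ W is the orthogonal projection of f onto W. Writing g = a_0 + a_1 x + a_2 x^2, the coefficients solve the normal equations G · a = b where
  G_{ij} = <φ_i, φ_j> and b_i = <f, φ_i>, with φ_0 = 1, φ_1 = x, φ_2 = x^2.
G =
  [2, 0, 2/3]
  [0, 2/3, 0]
  [2/3, 0, 2/5],
b = (-4, -8/15, -4/3).
Solving gives a_0 = -2, a_1 = -4/5, a_2 = 0, so
  g(x) = -4*x/5 - 2.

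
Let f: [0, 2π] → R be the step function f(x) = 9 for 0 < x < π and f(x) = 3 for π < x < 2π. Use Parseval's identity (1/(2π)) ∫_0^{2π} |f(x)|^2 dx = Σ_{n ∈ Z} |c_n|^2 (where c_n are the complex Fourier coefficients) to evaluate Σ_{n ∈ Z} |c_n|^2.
Σ |c_n|^2 = 45

Parseval equates the L^2 energy of f (normalised by 1/(2π)) with the ℓ^2 sum of its Fourier coefficients: (1/(2π)) ∫_0^{2π} |f|^2 = Σ |c_n|^2.
Compute the left side: (1/(2π)) [∫_0^π 9^2 dx + ∫_π^{2π} 3^2 dx] = (1/(2π)) · (81π + 9π) = (81 + 9)/2 = 45.
So Σ_{n ∈ Z} |c_n|^2 = 45.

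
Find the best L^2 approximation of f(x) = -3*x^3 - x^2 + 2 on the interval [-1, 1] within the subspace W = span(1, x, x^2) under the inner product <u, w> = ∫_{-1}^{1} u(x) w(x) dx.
g(x) = -x^2 - 9*x/5 + 2

The best approximation g ∈ W is the orthogonal projection of f onto W. Writing g = a_0 + a_1 x + a_2 x^2, the coefficients solve the normal equations G · a = b where
  G_{ij} = <φ_i, φ_j> and b_i = <f, φ_i>, with φ_0 = 1, φ_1 = x, φ_2 = x^2.
G =
  [2, 0, 2/3]
  [0, 2/3, 0]
  [2/3, 0, 2/5],
b = (10/3, -6/5, 14/15).
Solving gives a_0 = 2, a_1 = -9/5, a_2 = -1, so
  g(x) = -x^2 - 9*x/5 + 2.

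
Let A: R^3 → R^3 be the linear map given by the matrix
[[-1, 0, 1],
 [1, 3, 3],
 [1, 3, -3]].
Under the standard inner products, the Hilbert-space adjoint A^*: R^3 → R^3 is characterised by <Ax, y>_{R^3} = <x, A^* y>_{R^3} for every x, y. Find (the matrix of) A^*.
A^* = A^T =
[[-1, 1, 1],
 [0, 3, 3],
 [1, 3, -3]]

For real matrices with standard dot products, the defining identity <Ax, y> = <x, A^* y> gives (Ax)^T y = x^T (A^*) y, i.e. x^T A^T y = x^T (A^*) y. Since this holds for all x, y, we must have A^* = A^T. Therefore
A^* =
[[-1, 1, 1],
 [0, 3, 3],
 [1, 3, -3]].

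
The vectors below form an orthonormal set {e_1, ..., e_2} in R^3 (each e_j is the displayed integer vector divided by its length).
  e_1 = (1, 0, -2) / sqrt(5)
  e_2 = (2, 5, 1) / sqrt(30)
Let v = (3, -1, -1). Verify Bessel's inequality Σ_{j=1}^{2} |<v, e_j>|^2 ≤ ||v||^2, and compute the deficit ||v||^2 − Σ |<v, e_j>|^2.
Σ |<v, e_j>|^2 = 5; ||v||^2 = 11; deficit = 6

Write each e_j = u_j / sqrt(<u_j, u_j>) where u_j is the displayed integer vector. Then <v, e_j> = <v, u_j> / sqrt(<u_j, u_j>), so |<v, e_j>|^2 = <v, u_j>^2 / <u_j, u_j>.
Coefficients: <v, e_1> = 5/sqrt(5), <v, e_2> = 0/sqrt(30).
Square and sum: Σ |<v, e_j>|^2 = 5.
Compute ||v||^2 = v·v = 11.
Deficit = 11 − 5 = 6 ≥ 0, confirming Bessel's inequality. (The deficit equals ||v − Σ <v,e_j> e_j||^2, the squared distance from v to span{e_j}.)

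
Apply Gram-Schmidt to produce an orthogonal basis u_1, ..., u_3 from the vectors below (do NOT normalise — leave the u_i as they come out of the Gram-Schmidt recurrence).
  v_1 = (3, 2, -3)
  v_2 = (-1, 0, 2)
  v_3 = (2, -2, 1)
Orthogonal basis:
  u_1 = (3, 2, -3)
  u_2 = (5/22, 9/11, 17/22)
  u_3 = (64/29, -48/29, 32/29)

Apply the Gram-Schmidt recurrence
  u_1 = v_1
  u_i = v_i − Σ_{j<i} ((v_i · u_j) / (u_j · u_j)) · u_j.

Step by step this gives:
  u_1 = (3, 2, -3)
  u_2 = (5/22, 9/11, 17/22)
  u_3 = (64/29, -48/29, 32/29)

Orthogonality check:
  u_2 · u_1 = 0 (should be 0)
  u_3 · u_1 = 0 (should be 0)
  u_3 · u_2 = 0 (should be 0)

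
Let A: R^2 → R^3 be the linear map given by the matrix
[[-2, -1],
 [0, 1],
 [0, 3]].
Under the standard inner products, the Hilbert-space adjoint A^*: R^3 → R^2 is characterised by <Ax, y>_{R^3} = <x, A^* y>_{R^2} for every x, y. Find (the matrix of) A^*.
A^* = A^T =
[[-2, 0, 0],
 [-1, 1, 3]]

For real matrices with standard dot products, the defining identity <Ax, y> = <x, A^* y> gives (Ax)^T y = x^T (A^*) y, i.e. x^T A^T y = x^T (A^*) y. Since this holds for all x, y, we must have A^* = A^T. Therefore
A^* =
[[-2, 0, 0],
 [-1, 1, 3]].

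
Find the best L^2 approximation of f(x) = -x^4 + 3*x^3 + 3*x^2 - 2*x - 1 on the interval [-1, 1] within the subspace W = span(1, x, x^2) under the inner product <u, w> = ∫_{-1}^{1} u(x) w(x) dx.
g(x) = 15*x^2/7 - x/5 - 32/35

The best approximation g ∈ W is the orthogonal projection of f onto W. Writing g = a_0 + a_1 x + a_2 x^2, the coefficients solve the normal equations G · a = b where
  G_{ij} = <φ_i, φ_j> and b_i = <f, φ_i>, with φ_0 = 1, φ_1 = x, φ_2 = x^2.
G =
  [2, 0, 2/3]
  [0, 2/3, 0]
  [2/3, 0, 2/5],
b = (-2/5, -2/15, 26/105).
Solving gives a_0 = -32/35, a_1 = -1/5, a_2 = 15/7, so
  g(x) = 15*x^2/7 - x/5 - 32/35.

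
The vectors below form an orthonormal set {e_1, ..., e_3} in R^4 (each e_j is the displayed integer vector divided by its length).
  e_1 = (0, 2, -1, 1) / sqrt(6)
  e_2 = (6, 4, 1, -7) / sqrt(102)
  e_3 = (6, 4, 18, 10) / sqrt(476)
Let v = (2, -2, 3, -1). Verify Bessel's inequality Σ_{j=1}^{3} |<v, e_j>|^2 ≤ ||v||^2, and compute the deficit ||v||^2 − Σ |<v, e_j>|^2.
Σ |<v, e_j>|^2 = 122/7; ||v||^2 = 18; deficit = 4/7

Write each e_j = u_j / sqrt(<u_j, u_j>) where u_j is the displayed integer vector. Then <v, e_j> = <v, u_j> / sqrt(<u_j, u_j>), so |<v, e_j>|^2 = <v, u_j>^2 / <u_j, u_j>.
Coefficients: <v, e_1> = -8/sqrt(6), <v, e_2> = 14/sqrt(102), <v, e_3> = 48/sqrt(476).
Square and sum: Σ |<v, e_j>|^2 = 122/7.
Compute ||v||^2 = v·v = 18.
Deficit = 18 − 122/7 = 4/7 ≥ 0, confirming Bessel's inequality. (The deficit equals ||v − Σ <v,e_j> e_j||^2, the squared distance from v to span{e_j}.)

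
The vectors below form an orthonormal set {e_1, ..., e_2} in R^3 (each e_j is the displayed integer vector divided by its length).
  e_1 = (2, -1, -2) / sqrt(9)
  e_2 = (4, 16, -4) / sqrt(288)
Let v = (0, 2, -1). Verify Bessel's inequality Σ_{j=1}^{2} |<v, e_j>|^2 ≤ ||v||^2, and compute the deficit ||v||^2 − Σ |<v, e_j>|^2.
Σ |<v, e_j>|^2 = 9/2; ||v||^2 = 5; deficit = 1/2

Write each e_j = u_j / sqrt(<u_j, u_j>) where u_j is the displayed integer vector. Then <v, e_j> = <v, u_j> / sqrt(<u_j, u_j>), so |<v, e_j>|^2 = <v, u_j>^2 / <u_j, u_j>.
Coefficients: <v, e_1> = 0/sqrt(9), <v, e_2> = 36/sqrt(288).
Square and sum: Σ |<v, e_j>|^2 = 9/2.
Compute ||v||^2 = v·v = 5.
Deficit = 5 − 9/2 = 1/2 ≥ 0, confirming Bessel's inequality. (The deficit equals ||v − Σ <v,e_j> e_j||^2, the squared distance from v to span{e_j}.)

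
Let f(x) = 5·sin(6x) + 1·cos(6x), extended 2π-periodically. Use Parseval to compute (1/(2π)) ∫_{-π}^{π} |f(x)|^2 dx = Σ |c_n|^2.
Σ |c_n|^2 = 13

Expand |f|^2 and use orthogonality of {sin(nx), cos(mx)} on [-π, π]:
  ∫_{-π}^{π} sin(nx)^2 dx = π, ∫ cos(mx)^2 dx = π, and cross terms integrate to 0.
So ∫_{-π}^{π} f(x)^2 dx = 5^2 · π + 1^2 · π = (25 + 1)π.
Divide by 2π: (25 + 1)/2 = 13.
By Parseval, this equals Σ |c_n|^2.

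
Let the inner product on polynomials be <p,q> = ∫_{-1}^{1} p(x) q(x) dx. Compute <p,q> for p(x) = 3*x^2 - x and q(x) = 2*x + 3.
<p,q> = 14/3

Expand the product: p(x)·q(x) = 6*x^3 + 7*x^2 - 3*x.
∫_{-1}^{1} of each monomial x^k gives [2/(k+1) if k even, 0 if k odd]. Integrating term-by-term (or equivalently evaluating the antiderivative F(x) = 3*x^4/2 + 7*x^3/3 - 3*x^2/2 at the endpoints):
  F(1) − F(−1) = 7/3 − (-7/3) = 14/3.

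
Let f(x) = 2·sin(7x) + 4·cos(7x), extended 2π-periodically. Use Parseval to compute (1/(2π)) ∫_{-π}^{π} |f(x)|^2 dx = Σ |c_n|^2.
Σ |c_n|^2 = 10

Expand |f|^2 and use orthogonality of {sin(nx), cos(mx)} on [-π, π]:
  ∫_{-π}^{π} sin(nx)^2 dx = π, ∫ cos(mx)^2 dx = π, and cross terms integrate to 0.
So ∫_{-π}^{π} f(x)^2 dx = 2^2 · π + 4^2 · π = (4 + 16)π.
Divide by 2π: (4 + 16)/2 = 10.
By Parseval, this equals Σ |c_n|^2.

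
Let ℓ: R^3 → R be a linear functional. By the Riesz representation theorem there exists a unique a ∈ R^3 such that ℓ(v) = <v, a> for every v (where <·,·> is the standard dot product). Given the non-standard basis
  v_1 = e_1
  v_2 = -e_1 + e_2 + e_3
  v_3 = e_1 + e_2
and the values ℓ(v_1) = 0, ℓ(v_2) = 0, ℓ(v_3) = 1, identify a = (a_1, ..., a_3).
a = (0, 1, -1)

Write a = (a_1, ..., a_3) in the standard basis. For each basis vector v_i, ℓ(v_i) = <v_i, a> is a linear equation in the a_j's. Collect the n equations into a matrix system V a = ℓ, where row i of V is v_i (expressed in the standard basis). Since V is invertible (lower-triangular with 1s on the diagonal, up to permutation), solve by back-substitution:
  V =
[[1, 0, 0],
 [-1, 1, 1],
 [1, 1, 0]]
  V a = (0, 0, 1)
Solving gives a = (0, 1, -1).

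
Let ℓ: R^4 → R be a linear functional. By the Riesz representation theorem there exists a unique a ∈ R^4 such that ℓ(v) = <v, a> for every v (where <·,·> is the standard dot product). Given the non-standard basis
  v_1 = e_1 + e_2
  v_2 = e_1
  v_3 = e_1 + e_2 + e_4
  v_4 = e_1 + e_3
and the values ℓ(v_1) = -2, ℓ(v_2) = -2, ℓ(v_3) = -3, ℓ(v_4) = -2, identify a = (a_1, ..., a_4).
a = (-2, 0, 0, -1)

Write a = (a_1, ..., a_4) in the standard basis. For each basis vector v_i, ℓ(v_i) = <v_i, a> is a linear equation in the a_j's. Collect the n equations into a matrix system V a = ℓ, where row i of V is v_i (expressed in the standard basis). Since V is invertible (lower-triangular with 1s on the diagonal, up to permutation), solve by back-substitution:
  V =
[[1, 1, 0, 0],
 [1, 0, 0, 0],
 [1, 1, 0, 1],
 [1, 0, 1, 0]]
  V a = (-2, -2, -3, -2)
Solving gives a = (-2, 0, 0, -1).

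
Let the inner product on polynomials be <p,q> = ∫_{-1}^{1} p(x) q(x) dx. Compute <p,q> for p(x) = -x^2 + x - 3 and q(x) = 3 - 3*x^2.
<p,q> = -64/5

Expand the product: p(x)·q(x) = 3*x^4 - 3*x^3 + 6*x^2 + 3*x - 9.
∫_{-1}^{1} of each monomial x^k gives [2/(k+1) if k even, 0 if k odd]. Integrating term-by-term (or equivalently evaluating the antiderivative F(x) = 3*x^5/5 - 3*x^4/4 + 2*x^3 + 3*x^2/2 - 9*x at the endpoints):
  F(1) − F(−1) = -113/20 − (143/20) = -64/5.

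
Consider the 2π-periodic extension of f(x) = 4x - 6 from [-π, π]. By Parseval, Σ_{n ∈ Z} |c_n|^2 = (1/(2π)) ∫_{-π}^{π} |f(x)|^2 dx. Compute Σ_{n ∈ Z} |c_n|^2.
Σ |c_n|^2 = 16π^2/3 + 36

Expand and integrate term by term over [-π, π]:
  ∫ (4x)^2 dx = 16·(2π^3/3); ∫ 2·4·(-6)·x dx = 0 (odd integrand); ∫ (-6)^2 dx = 36·2π.
So (1/(2π)) ∫_{-π}^{π} (4x - 6)^2 dx = 16π^2/3 + 36 = 16π^2/3 + 36.
Parseval ⇒ Σ |c_n|^2 = 16π^2/3 + 36.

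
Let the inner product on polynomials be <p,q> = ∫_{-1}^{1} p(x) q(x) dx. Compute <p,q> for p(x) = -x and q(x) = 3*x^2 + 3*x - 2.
<p,q> = -2

Expand the product: p(x)·q(x) = -3*x^3 - 3*x^2 + 2*x.
∫_{-1}^{1} of each monomial x^k gives [2/(k+1) if k even, 0 if k odd]. Integrating term-by-term (or equivalently evaluating the antiderivative F(x) = -3*x^4/4 - x^3 + x^2 at the endpoints):
  F(1) − F(−1) = -3/4 − (5/4) = -2.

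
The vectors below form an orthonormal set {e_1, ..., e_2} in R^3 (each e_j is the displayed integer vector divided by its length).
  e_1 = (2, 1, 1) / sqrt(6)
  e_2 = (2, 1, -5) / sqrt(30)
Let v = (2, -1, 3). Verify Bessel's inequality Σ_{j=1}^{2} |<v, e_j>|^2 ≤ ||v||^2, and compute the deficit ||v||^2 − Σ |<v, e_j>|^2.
Σ |<v, e_j>|^2 = 54/5; ||v||^2 = 14; deficit = 16/5

Write each e_j = u_j / sqrt(<u_j, u_j>) where u_j is the displayed integer vector. Then <v, e_j> = <v, u_j> / sqrt(<u_j, u_j>), so |<v, e_j>|^2 = <v, u_j>^2 / <u_j, u_j>.
Coefficients: <v, e_1> = 6/sqrt(6), <v, e_2> = -12/sqrt(30).
Square and sum: Σ |<v, e_j>|^2 = 54/5.
Compute ||v||^2 = v·v = 14.
Deficit = 14 − 54/5 = 16/5 ≥ 0, confirming Bessel's inequality. (The deficit equals ||v − Σ <v,e_j> e_j||^2, the squared distance from v to span{e_j}.)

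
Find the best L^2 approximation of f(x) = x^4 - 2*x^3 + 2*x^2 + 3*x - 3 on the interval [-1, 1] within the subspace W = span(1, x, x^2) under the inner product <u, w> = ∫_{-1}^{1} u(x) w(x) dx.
g(x) = 20*x^2/7 + 9*x/5 - 108/35

The best approximation g ∈ W is the orthogonal projection of f onto W. Writing g = a_0 + a_1 x + a_2 x^2, the coefficients solve the normal equations G · a = b where
  G_{ij} = <φ_i, φ_j> and b_i = <f, φ_i>, with φ_0 = 1, φ_1 = x, φ_2 = x^2.
G =
  [2, 0, 2/3]
  [0, 2/3, 0]
  [2/3, 0, 2/5],
b = (-64/15, 6/5, -32/35).
Solving gives a_0 = -108/35, a_1 = 9/5, a_2 = 20/7, so
  g(x) = 20*x^2/7 + 9*x/5 - 108/35.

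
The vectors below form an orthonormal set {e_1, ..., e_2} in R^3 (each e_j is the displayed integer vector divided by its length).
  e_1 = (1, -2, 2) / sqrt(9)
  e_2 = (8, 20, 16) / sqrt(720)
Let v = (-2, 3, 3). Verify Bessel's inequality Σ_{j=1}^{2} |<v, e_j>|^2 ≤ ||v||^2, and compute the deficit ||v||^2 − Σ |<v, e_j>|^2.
Σ |<v, e_j>|^2 = 61/5; ||v||^2 = 22; deficit = 49/5

Write each e_j = u_j / sqrt(<u_j, u_j>) where u_j is the displayed integer vector. Then <v, e_j> = <v, u_j> / sqrt(<u_j, u_j>), so |<v, e_j>|^2 = <v, u_j>^2 / <u_j, u_j>.
Coefficients: <v, e_1> = -2/sqrt(9), <v, e_2> = 92/sqrt(720).
Square and sum: Σ |<v, e_j>|^2 = 61/5.
Compute ||v||^2 = v·v = 22.
Deficit = 22 − 61/5 = 49/5 ≥ 0, confirming Bessel's inequality. (The deficit equals ||v − Σ <v,e_j> e_j||^2, the squared distance from v to span{e_j}.)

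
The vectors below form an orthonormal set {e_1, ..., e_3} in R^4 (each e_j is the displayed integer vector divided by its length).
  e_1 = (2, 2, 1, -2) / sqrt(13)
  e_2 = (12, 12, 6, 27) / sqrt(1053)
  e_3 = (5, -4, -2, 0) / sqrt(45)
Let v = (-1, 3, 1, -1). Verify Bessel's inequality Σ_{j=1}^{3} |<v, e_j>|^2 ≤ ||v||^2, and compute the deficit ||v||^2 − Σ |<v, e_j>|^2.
Σ |<v, e_j>|^2 = 59/5; ||v||^2 = 12; deficit = 1/5

Write each e_j = u_j / sqrt(<u_j, u_j>) where u_j is the displayed integer vector. Then <v, e_j> = <v, u_j> / sqrt(<u_j, u_j>), so |<v, e_j>|^2 = <v, u_j>^2 / <u_j, u_j>.
Coefficients: <v, e_1> = 7/sqrt(13), <v, e_2> = 3/sqrt(1053), <v, e_3> = -19/sqrt(45).
Square and sum: Σ |<v, e_j>|^2 = 59/5.
Compute ||v||^2 = v·v = 12.
Deficit = 12 − 59/5 = 1/5 ≥ 0, confirming Bessel's inequality. (The deficit equals ||v − Σ <v,e_j> e_j||^2, the squared distance from v to span{e_j}.)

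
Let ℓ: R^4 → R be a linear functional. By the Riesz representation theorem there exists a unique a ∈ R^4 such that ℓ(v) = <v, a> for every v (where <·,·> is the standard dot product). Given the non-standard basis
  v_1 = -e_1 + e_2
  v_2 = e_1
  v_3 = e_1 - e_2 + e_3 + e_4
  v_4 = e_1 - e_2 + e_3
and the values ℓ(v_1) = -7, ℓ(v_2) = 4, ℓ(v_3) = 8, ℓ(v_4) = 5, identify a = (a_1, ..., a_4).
a = (4, -3, -2, 3)

Write a = (a_1, ..., a_4) in the standard basis. For each basis vector v_i, ℓ(v_i) = <v_i, a> is a linear equation in the a_j's. Collect the n equations into a matrix system V a = ℓ, where row i of V is v_i (expressed in the standard basis). Since V is invertible (lower-triangular with 1s on the diagonal, up to permutation), solve by back-substitution:
  V =
[[-1, 1, 0, 0],
 [1, 0, 0, 0],
 [1, -1, 1, 1],
 [1, -1, 1, 0]]
  V a = (-7, 4, 8, 5)
Solving gives a = (4, -3, -2, 3).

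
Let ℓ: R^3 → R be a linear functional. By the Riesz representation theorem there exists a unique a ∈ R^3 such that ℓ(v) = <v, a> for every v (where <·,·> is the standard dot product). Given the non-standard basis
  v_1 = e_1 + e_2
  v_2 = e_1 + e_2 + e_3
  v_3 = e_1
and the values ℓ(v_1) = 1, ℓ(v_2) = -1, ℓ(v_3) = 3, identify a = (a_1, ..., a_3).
a = (3, -2, -2)

Write a = (a_1, ..., a_3) in the standard basis. For each basis vector v_i, ℓ(v_i) = <v_i, a> is a linear equation in the a_j's. Collect the n equations into a matrix system V a = ℓ, where row i of V is v_i (expressed in the standard basis). Since V is invertible (lower-triangular with 1s on the diagonal, up to permutation), solve by back-substitution:
  V =
[[1, 1, 0],
 [1, 1, 1],
 [1, 0, 0]]
  V a = (1, -1, 3)
Solving gives a = (3, -2, -2).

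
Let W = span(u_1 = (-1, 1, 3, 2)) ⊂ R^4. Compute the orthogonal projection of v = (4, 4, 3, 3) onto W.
proj_W(v) = (-1, 1, 3, 2)

Set up U = [u_1 | ... | u_1] ∈ R^(4×1). The projector onto W = col(U) is P = U (U^T U)^(-1) U^T.
Compute U^T U =
  [15],
and U^T v = (15).
Solve U^T U · c = U^T v for the coefficients: c = (1). The projection is proj_W(v) = U c.
Check: (v - proj_W(v)) · u_1 = 0  (should be 0).
Result: proj_W(v) = (-1, 1, 3, 2).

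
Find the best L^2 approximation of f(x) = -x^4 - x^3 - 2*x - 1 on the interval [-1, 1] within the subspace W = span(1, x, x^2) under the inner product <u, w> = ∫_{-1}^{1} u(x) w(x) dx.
g(x) = -6*x^2/7 - 13*x/5 - 32/35

The best approximation g ∈ W is the orthogonal projection of f onto W. Writing g = a_0 + a_1 x + a_2 x^2, the coefficients solve the normal equations G · a = b where
  G_{ij} = <φ_i, φ_j> and b_i = <f, φ_i>, with φ_0 = 1, φ_1 = x, φ_2 = x^2.
G =
  [2, 0, 2/3]
  [0, 2/3, 0]
  [2/3, 0, 2/5],
b = (-12/5, -26/15, -20/21).
Solving gives a_0 = -32/35, a_1 = -13/5, a_2 = -6/7, so
  g(x) = -6*x^2/7 - 13*x/5 - 32/35.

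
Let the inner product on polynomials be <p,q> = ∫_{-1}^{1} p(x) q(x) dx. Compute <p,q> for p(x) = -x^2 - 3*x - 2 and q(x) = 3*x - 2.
<p,q> = 10/3

Expand the product: p(x)·q(x) = -3*x^3 - 7*x^2 + 4.
∫_{-1}^{1} of each monomial x^k gives [2/(k+1) if k even, 0 if k odd]. Integrating term-by-term (or equivalently evaluating the antiderivative F(x) = -3*x^4/4 - 7*x^3/3 + 4*x at the endpoints):
  F(1) − F(−1) = 11/12 − (-29/12) = 10/3.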